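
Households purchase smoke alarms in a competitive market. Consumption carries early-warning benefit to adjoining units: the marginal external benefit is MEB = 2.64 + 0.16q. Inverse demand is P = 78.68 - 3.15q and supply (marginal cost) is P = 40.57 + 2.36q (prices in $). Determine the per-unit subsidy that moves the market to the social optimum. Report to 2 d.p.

subsidy = $3.86 per unit

Social marginal benefit = demand + MEB = 81.32 - 2.99q.
Set SMB = MC: 81.32 - 2.99q = 40.57 + 2.36q → q* = 7.6168.
The Pigouvian subsidy equals MEB at q*: 2.64 + 0.16×7.6168 = 3.8587.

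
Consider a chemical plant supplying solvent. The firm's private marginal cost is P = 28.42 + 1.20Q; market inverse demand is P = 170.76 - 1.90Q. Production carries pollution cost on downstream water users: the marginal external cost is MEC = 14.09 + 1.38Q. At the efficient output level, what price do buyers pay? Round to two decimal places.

P = 116.37

Social marginal cost = private MC + MEC = 42.51 + 2.58Q.
Set SMC = demand: 42.51 + 2.58Q = 170.76 - 1.90Q → Q* = 28.6272.
Consumer price on the demand curve at Q*: 170.76 − 1.90×28.6272 = 116.3683.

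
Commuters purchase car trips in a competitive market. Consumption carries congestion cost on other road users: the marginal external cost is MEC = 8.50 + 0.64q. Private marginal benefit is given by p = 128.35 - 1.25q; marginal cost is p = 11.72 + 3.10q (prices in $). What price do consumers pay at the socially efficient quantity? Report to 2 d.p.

Social marginal benefit = demand − MEC = 119.85 - 1.89q.
Set SMB = MC: 119.85 - 1.89q = 11.72 + 3.10q → q* = 21.6693.
Consumer price on the demand curve at q*: 128.35 − 1.25×21.6693 = 101.2634.

P = $101.26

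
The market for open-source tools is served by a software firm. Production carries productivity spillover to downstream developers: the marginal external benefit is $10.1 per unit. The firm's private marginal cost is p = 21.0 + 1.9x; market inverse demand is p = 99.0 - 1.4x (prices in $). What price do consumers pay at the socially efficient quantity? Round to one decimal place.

Social marginal cost = private MC − MEB = 10.9 + 1.9x.
Set SMC = demand: 10.9 + 1.9x = 99.0 - 1.4x → x* = 26.6970.
Consumer price on the demand curve at x*: 99.0 − 1.4×26.6970 = 61.6242.

P = $61.6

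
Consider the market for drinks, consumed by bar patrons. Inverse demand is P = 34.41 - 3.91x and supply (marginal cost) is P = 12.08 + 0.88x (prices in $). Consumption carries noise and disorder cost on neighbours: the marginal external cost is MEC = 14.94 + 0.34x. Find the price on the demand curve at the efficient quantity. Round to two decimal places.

P = $28.78

Social marginal benefit = demand − MEC = 19.47 - 4.25x.
Set SMB = MC: 19.47 - 4.25x = 12.08 + 0.88x → x* = 1.4405.
Consumer price on the demand curve at x*: 34.41 − 3.91×1.4405 = 28.7776.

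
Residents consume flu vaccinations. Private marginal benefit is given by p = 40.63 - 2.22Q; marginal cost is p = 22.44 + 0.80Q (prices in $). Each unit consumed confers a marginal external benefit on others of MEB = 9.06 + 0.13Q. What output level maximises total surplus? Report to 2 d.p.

Q* = 9.43

Social marginal benefit = demand + MEB = 49.69 - 2.09Q.
Set SMB = MC: 49.69 - 2.09Q = 22.44 + 0.80Q → Q* = 9.4291.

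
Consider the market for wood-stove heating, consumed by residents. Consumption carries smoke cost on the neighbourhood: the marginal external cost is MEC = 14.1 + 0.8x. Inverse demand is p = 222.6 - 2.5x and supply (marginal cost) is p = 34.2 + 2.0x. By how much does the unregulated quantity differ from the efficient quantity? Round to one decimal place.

Market equilibrium (private): 34.2 + 2.0x = 222.6 - 2.5x → x_m = 41.8667.
Social marginal benefit = demand − MEC = 208.5 - 3.3x.
Set SMB = MC: 208.5 - 3.3x = 34.2 + 2.0x → x* = 32.8868.
Gap = |41.8667 − 32.8868| = 8.9799.

9.0 units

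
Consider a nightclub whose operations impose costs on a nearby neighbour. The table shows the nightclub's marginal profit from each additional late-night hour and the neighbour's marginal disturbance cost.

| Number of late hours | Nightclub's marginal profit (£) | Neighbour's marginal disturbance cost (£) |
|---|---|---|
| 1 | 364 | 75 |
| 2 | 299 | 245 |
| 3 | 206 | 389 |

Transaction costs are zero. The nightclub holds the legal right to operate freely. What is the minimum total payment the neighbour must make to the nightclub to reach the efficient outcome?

Left alone the nightclub would choose level 3 (marginal profit stays positive).
Efficient level: k* = 2 (marginal profit ≥ marginal disturbance cost through 2).
The neighbour must at least cover the nightclub's forgone profit from cutting 3→2: 206 = 206.

£206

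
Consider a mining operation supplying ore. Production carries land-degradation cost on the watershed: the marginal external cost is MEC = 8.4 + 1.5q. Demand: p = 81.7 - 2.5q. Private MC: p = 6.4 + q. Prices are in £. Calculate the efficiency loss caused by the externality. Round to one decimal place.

Market equilibrium (private): 6.4 + q = 81.7 - 2.5q → q_m = 21.5143.
Social marginal cost = private MC + MEC = 14.8 + 2.5q.
Set SMC = demand: 14.8 + 2.5q = 81.7 - 2.5q → q* = 13.3800.
Between q* and q_m the wedge SMC − demand runs linearly from 0 to MEC(q_m), so the loss is a triangle.
DWL = ½ × 8.1343 × 40.6714 = 165.4167.

DWL = £165.4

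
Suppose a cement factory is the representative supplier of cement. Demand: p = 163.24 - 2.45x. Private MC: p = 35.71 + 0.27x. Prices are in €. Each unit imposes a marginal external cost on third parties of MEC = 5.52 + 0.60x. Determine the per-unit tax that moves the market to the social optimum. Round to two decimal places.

Social marginal cost = private MC + MEC = 41.23 + 0.87x.
Set SMC = demand: 41.23 + 0.87x = 163.24 - 2.45x → x* = 36.7500.
The Pigouvian tax equals MEC at x*: 5.52 + 0.60×36.7500 = 27.5700.

tax = €27.57 per unit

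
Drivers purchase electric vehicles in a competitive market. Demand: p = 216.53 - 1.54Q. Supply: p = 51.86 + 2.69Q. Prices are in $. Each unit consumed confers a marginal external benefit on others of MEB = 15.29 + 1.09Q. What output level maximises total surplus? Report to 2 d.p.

Q* = 57.31

Social marginal benefit = demand + MEB = 231.82 - 0.45Q.
Set SMB = MC: 231.82 - 0.45Q = 51.86 + 2.69Q → Q* = 57.3121.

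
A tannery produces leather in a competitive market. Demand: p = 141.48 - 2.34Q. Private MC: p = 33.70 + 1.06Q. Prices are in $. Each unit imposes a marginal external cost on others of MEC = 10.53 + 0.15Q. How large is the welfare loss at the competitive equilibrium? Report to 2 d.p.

DWL = $32.91

Market equilibrium (private): 33.70 + 1.06Q = 141.48 - 2.34Q → Q_m = 31.7000.
Social marginal cost = private MC + MEC = 44.23 + 1.21Q.
Set SMC = demand: 44.23 + 1.21Q = 141.48 - 2.34Q → Q* = 27.3944.
The welfare-loss triangle has base |Q_m − Q*| and height MEC(Q_m) (the vertical gap between SMC and demand is zero at Q* and MEC at Q_m).
DWL = ½ × 4.3056 × 15.2850 = 32.9055.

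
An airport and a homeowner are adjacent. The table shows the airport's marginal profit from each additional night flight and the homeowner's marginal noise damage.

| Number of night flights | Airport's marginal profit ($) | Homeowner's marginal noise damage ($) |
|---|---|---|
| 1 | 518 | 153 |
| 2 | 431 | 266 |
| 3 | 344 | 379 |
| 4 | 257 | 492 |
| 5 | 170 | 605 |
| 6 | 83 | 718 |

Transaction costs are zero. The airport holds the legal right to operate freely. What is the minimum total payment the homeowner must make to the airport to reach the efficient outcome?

$854

Left alone the airport would choose level 6 (marginal profit stays positive).
Efficient level: k* = 2 (marginal profit ≥ marginal noise damage through 2).
The homeowner must at least cover the airport's forgone profit from cutting 6→2: 344 + 257 + 170 + 83 = 854.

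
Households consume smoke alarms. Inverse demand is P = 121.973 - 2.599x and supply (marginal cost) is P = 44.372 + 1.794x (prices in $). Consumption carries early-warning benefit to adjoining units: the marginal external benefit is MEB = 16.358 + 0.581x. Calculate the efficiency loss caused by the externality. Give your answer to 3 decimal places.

Market equilibrium (private): 44.372 + 1.794x = 121.973 - 2.599x → x_m = 17.6647.
Social marginal benefit = demand + MEB = 138.331 - 2.018x.
Set SMB = MC: 138.331 - 2.018x = 44.372 + 1.794x → x* = 24.6482.
The welfare-loss triangle has base |x_m − x*| and height MEB(x_m) (the vertical gap between SMB and MC is zero at x* and MEB at x_m).
DWL = ½ × 6.9835 × 26.6212 = 92.9546.

DWL = $92.955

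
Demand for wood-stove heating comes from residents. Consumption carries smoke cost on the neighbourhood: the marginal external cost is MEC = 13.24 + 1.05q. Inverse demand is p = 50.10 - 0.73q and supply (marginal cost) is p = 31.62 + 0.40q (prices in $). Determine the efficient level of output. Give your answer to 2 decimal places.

q* = 2.40

Social marginal benefit = demand − MEC = 36.86 - 1.78q.
Set SMB = MC: 36.86 - 1.78q = 31.62 + 0.40q → q* = 2.4037.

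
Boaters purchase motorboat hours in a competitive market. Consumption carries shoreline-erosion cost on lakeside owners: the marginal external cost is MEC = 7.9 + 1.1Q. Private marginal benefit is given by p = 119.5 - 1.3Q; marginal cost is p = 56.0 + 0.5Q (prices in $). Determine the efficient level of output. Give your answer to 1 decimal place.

Q* = 19.2

Social marginal benefit = demand − MEC = 111.6 - 2.4Q.
Set SMB = MC: 111.6 - 2.4Q = 56.0 + 0.5Q → Q* = 19.1724.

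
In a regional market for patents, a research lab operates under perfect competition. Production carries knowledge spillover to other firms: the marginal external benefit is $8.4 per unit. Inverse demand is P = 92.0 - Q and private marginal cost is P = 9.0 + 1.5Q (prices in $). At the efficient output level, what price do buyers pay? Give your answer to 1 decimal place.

Social marginal cost = private MC − MEB = 0.6 + 1.5Q.
Set SMC = demand: 0.6 + 1.5Q = 92.0 - Q → Q* = 36.5600.
Consumer price on the demand curve at Q*: 92.0 − 1.0×36.5600 = 55.4400.

P = $55.4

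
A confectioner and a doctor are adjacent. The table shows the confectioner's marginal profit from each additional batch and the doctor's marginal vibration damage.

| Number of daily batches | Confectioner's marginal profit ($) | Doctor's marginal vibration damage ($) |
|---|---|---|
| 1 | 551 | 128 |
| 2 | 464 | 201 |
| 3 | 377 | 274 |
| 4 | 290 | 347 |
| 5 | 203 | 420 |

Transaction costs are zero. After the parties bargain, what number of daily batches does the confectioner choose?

Bargaining reaches the level where marginal profit last exceeds marginal vibration damage.
That holds through level 3 (377 ≥ 274) but not at 4 (290 < 347).

3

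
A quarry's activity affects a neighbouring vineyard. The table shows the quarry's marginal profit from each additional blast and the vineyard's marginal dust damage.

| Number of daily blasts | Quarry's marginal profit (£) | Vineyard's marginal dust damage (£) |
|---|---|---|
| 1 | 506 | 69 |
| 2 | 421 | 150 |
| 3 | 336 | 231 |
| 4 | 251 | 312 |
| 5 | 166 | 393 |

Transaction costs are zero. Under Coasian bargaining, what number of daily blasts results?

3

Bargaining reaches the level where marginal profit last exceeds marginal dust damage.
That holds through level 3 (336 ≥ 231) but not at 4 (251 < 312).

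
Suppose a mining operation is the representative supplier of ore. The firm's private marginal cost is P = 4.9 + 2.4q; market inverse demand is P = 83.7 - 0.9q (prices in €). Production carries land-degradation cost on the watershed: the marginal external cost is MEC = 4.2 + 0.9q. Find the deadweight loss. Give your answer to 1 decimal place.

Market equilibrium (private): 4.9 + 2.4q = 83.7 - 0.9q → q_m = 23.8788.
Social marginal cost = private MC + MEC = 9.1 + 3.3q.
Set SMC = demand: 9.1 + 3.3q = 83.7 - 0.9q → q* = 17.7619.
The loss is the area between SMC and demand from q* to q_m; with linear curves that's a triangle of height MEC(q_m).
DWL = ½ × 6.1169 × 25.6909 = 78.5743.

DWL = €78.6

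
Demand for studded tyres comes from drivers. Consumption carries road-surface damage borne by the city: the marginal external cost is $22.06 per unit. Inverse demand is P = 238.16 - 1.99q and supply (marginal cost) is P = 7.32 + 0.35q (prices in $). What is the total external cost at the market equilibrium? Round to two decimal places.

Market equilibrium (private): 7.32 + 0.35q = 238.16 - 1.99q → q_m = 98.6496.
Total external cost = MEC × q_m = 22.06 × 98.6496 = 2176.2102.

$2176.21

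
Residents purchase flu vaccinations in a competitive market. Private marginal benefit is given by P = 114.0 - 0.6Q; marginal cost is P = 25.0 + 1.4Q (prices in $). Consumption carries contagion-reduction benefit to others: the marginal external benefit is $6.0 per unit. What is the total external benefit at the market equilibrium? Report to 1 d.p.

$267.0

Market equilibrium (private): 25.0 + 1.4Q = 114.0 - 0.6Q → Q_m = 44.5000.
Total external benefit = MEB × Q_m = 6.0 × 44.5000 = 267.0000.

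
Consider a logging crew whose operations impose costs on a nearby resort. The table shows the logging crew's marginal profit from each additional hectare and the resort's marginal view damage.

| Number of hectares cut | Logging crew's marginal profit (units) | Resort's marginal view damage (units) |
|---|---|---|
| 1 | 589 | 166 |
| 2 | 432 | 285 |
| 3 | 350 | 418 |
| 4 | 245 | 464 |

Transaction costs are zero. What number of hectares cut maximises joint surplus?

Bargaining reaches the level where marginal profit last exceeds marginal view damage.
That holds through level 2 (432 ≥ 285) but not at 3 (350 < 418).

2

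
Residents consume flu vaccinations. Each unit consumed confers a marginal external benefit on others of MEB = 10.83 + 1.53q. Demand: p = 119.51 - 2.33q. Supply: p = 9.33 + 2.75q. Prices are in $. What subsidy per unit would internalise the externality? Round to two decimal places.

Social marginal benefit = demand + MEB = 130.34 - 0.80q.
Set SMB = MC: 130.34 - 0.80q = 9.33 + 2.75q → q* = 34.0873.
The Pigouvian subsidy equals MEB at q*: 10.83 + 1.53×34.0873 = 62.9836.

subsidy = $62.98 per unit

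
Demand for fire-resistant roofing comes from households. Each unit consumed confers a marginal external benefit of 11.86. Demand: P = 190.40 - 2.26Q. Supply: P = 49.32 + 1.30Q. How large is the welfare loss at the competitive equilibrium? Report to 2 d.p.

Market equilibrium (private): 49.32 + 1.30Q = 190.40 - 2.26Q → Q_m = 39.6292.
Social marginal benefit = demand + MEB = 202.26 - 2.26Q.
Set SMB = MC: 202.26 - 2.26Q = 49.32 + 1.30Q → Q* = 42.9607.
Height of the DWL triangle at Q_m is SMB(Q_m) − MC(Q_m) = MEB(Q_m) = 11.8600.
DWL = ½ × 3.3315 × 11.8600 = 19.7558.

DWL = 19.76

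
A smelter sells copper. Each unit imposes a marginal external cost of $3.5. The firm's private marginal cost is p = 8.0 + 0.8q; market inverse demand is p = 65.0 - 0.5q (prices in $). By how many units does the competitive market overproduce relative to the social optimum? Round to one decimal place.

Market equilibrium (private): 8.0 + 0.8q = 65.0 - 0.5q → q_m = 43.8462.
Social marginal cost = private MC + MEC = 11.5 + 0.8q.
Set SMC = demand: 11.5 + 0.8q = 65.0 - 0.5q → q* = 41.1538.
Gap = |43.8462 − 41.1538| = 2.6924.

2.7 units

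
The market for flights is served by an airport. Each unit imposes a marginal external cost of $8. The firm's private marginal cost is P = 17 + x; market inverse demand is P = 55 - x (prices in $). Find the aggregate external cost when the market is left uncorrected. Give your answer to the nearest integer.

Market equilibrium (private): 17 + x = 55 - x → x_m = 19.0000.
Total external cost = MEC × x_m = 8 × 19.0000 = 152.0000.

$152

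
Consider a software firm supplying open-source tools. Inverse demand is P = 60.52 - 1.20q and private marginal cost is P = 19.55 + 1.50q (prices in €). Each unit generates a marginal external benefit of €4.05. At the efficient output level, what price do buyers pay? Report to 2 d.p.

P = €40.51

Social marginal cost = private MC − MEB = 15.50 + 1.50q.
Set SMC = demand: 15.50 + 1.50q = 60.52 - 1.20q → q* = 16.6741.
Consumer price on the demand curve at q*: 60.52 − 1.20×16.6741 = 40.5111.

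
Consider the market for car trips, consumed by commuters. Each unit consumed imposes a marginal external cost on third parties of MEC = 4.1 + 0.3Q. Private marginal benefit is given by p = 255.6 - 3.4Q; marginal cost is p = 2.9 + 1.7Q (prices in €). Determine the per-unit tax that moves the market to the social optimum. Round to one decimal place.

Social marginal benefit = demand − MEC = 251.5 - 3.7Q.
Set SMB = MC: 251.5 - 3.7Q = 2.9 + 1.7Q → Q* = 46.0370.
The Pigouvian tax equals MEC at Q*: 4.1 + 0.3×46.0370 = 17.9111.

tax = €17.9 per unit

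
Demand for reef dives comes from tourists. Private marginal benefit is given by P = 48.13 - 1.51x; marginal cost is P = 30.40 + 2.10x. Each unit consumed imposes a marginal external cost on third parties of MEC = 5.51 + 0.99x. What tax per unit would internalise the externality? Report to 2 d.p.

Social marginal benefit = demand − MEC = 42.62 - 2.50x.
Set SMB = MC: 42.62 - 2.50x = 30.40 + 2.10x → x* = 2.6565.
The Pigouvian tax equals MEC at x*: 5.51 + 0.99×2.6565 = 8.1399.

tax = 8.14 per unit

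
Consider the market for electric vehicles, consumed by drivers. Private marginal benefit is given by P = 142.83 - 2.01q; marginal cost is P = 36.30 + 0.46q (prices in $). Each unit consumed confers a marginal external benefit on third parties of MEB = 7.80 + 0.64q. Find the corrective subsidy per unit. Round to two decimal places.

subsidy = $47.78 per unit

Social marginal benefit = demand + MEB = 150.63 - 1.37q.
Set SMB = MC: 150.63 - 1.37q = 36.30 + 0.46q → q* = 62.4754.
The Pigouvian subsidy equals MEB at q*: 7.80 + 0.64×62.4754 = 47.7843.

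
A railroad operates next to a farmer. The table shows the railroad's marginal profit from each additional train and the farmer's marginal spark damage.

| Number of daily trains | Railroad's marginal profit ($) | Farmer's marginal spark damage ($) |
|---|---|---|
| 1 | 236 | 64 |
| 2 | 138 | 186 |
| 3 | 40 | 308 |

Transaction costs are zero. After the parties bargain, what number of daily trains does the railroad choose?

Bargaining reaches the level where marginal profit last exceeds marginal spark damage.
That holds through level 1 (236 ≥ 64) but not at 2 (138 < 186).

1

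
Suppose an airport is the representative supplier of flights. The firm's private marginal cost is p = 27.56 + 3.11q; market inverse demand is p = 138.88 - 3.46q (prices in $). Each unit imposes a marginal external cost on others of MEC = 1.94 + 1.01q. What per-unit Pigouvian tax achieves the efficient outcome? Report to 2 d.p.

Social marginal cost = private MC + MEC = 29.50 + 4.12q.
Set SMC = demand: 29.50 + 4.12q = 138.88 - 3.46q → q* = 14.4301.
The Pigouvian tax equals MEC at q*: 1.94 + 1.01×14.4301 = 16.5144.

tax = $16.51 per unit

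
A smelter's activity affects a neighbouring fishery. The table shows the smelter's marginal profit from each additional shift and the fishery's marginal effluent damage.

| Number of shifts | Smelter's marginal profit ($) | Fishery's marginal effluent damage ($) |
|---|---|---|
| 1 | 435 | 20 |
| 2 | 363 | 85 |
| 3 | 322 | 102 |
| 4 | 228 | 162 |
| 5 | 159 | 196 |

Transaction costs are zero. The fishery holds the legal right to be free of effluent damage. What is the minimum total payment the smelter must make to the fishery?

Efficient level: marginal profit ≥ marginal effluent damage through level 4, so k* = 4.
With the fishery holding the right, the smelter must at least compensate total damage at k*: 20 + 85 + 102 + 162 = 369.

$369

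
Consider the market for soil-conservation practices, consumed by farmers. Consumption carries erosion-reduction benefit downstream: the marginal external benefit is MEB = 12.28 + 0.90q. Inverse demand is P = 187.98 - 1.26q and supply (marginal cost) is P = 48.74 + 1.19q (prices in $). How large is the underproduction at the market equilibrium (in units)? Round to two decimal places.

Market equilibrium (private): 48.74 + 1.19q = 187.98 - 1.26q → q_m = 56.8327.
Social marginal benefit = demand + MEB = 200.26 - 0.36q.
Set SMB = MC: 200.26 - 0.36q = 48.74 + 1.19q → q* = 97.7548.
Gap = |56.8327 − 97.7548| = 40.9221.

40.92 units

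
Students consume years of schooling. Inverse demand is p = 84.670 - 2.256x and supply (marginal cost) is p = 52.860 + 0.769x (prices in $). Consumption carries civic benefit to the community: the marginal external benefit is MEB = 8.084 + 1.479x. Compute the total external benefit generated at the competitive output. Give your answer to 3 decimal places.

Market equilibrium (private): 52.860 + 0.769x = 84.670 - 2.256x → x_m = 10.5157.
Total external benefit = ∫₀^{x_m} (8.084 + 1.479x) dx = 8.084×10.5157 + ½×1.479×10.5157² = 166.7828.

$166.783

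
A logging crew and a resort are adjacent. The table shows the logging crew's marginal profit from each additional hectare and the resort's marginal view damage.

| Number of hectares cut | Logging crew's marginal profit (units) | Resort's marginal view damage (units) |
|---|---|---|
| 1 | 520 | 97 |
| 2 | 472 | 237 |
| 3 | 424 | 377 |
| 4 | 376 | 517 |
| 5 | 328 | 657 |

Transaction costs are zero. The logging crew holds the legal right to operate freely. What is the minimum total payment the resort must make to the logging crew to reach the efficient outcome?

704

Left alone the logging crew would choose level 5 (marginal profit stays positive).
Efficient level: k* = 3 (marginal profit ≥ marginal view damage through 3).
The resort must at least cover the logging crew's forgone profit from cutting 5→3: 376 + 328 = 704.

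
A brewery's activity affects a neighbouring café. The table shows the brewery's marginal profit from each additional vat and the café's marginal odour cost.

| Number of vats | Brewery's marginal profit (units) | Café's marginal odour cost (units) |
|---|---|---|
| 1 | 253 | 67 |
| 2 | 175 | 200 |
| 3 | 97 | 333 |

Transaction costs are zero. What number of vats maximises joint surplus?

1

Bargaining reaches the level where marginal profit last exceeds marginal odour cost.
That holds through level 1 (253 ≥ 67) but not at 2 (175 < 200).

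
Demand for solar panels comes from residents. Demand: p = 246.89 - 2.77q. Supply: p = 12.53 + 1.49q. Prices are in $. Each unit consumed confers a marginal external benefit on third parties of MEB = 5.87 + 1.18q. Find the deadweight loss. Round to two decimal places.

DWL = $813.43

Market equilibrium (private): 12.53 + 1.49q = 246.89 - 2.77q → q_m = 55.0141.
Social marginal benefit = demand + MEB = 252.76 - 1.59q.
Set SMB = MC: 252.76 - 1.59q = 12.53 + 1.49q → q* = 77.9968.
The welfare-loss triangle has base |q_m − q*| and height MEB(q_m) (the vertical gap between SMB and MC is zero at q* and MEB at q_m).
DWL = ½ × 22.9827 × 70.7866 = 813.4336.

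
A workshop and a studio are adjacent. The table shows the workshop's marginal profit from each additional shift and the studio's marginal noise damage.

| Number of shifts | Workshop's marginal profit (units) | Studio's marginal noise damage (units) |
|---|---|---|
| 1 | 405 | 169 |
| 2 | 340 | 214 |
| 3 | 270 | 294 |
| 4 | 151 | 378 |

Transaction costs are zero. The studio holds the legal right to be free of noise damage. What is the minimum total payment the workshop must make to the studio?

Efficient level: marginal profit ≥ marginal noise damage through level 2, so k* = 2.
With the studio holding the right, the workshop must at least compensate total damage at k*: 169 + 214 = 383.

383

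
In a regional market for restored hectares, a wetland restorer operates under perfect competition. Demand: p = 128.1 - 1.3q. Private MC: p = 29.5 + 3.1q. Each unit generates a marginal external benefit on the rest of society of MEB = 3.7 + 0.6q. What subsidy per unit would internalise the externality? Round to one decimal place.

subsidy = 19.9 per unit

Social marginal cost = private MC − MEB = 25.8 + 2.5q.
Set SMC = demand: 25.8 + 2.5q = 128.1 - 1.3q → q* = 26.9211.
The Pigouvian subsidy equals MEB at q*: 3.7 + 0.6×26.9211 = 19.8527.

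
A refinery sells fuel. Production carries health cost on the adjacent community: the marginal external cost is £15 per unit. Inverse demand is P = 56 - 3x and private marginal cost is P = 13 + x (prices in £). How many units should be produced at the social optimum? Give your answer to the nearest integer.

x* = 7

Social marginal cost = private MC + MEC = 28 + x.
Set SMC = demand: 28 + x = 56 - 3x → x* = 7.0000.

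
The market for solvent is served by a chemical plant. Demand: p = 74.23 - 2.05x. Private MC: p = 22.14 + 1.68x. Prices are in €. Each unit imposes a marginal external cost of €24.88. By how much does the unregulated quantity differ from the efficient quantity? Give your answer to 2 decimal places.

6.67 units

Market equilibrium (private): 22.14 + 1.68x = 74.23 - 2.05x → x_m = 13.9651.
Social marginal cost = private MC + MEC = 47.02 + 1.68x.
Set SMC = demand: 47.02 + 1.68x = 74.23 - 2.05x → x* = 7.2949.
Gap = |13.9651 − 7.2949| = 6.6702.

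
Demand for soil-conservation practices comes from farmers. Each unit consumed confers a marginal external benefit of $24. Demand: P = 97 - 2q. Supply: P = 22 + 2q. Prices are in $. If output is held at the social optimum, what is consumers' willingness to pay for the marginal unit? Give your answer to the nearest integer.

P = $48

Social marginal benefit = demand + MEB = 121 - 2q.
Set SMB = MC: 121 - 2q = 22 + 2q → q* = 24.7500.
Consumer price on the demand curve at q*: 97 − 2×24.7500 = 47.5000.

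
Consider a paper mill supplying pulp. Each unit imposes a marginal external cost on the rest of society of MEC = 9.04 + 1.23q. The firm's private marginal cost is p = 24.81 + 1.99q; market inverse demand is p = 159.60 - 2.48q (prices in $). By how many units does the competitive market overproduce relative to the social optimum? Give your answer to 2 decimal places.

8.09 units

Market equilibrium (private): 24.81 + 1.99q = 159.60 - 2.48q → q_m = 30.1544.
Social marginal cost = private MC + MEC = 33.85 + 3.22q.
Set SMC = demand: 33.85 + 3.22q = 159.60 - 2.48q → q* = 22.0614.
Gap = |30.1544 − 22.0614| = 8.0930.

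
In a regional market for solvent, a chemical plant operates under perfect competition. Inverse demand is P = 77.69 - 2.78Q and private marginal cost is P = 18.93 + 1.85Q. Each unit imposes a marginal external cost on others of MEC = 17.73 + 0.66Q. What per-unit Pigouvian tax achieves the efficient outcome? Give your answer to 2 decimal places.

Social marginal cost = private MC + MEC = 36.66 + 2.51Q.
Set SMC = demand: 36.66 + 2.51Q = 77.69 - 2.78Q → Q* = 7.7561.
The Pigouvian tax equals MEC at Q*: 17.73 + 0.66×7.7561 = 22.8490.

tax = 22.85 per unit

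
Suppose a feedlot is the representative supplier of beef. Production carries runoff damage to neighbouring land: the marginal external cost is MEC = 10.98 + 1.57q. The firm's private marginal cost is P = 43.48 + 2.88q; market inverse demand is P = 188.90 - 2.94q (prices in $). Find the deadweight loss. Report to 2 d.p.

DWL = $170.56

Market equilibrium (private): 43.48 + 2.88q = 188.90 - 2.94q → q_m = 24.9863.
Social marginal cost = private MC + MEC = 54.46 + 4.45q.
Set SMC = demand: 54.46 + 4.45q = 188.90 - 2.94q → q* = 18.1922.
The loss is the area between SMC and demand from q* to q_m; with linear curves that's a triangle of height MEC(q_m).
DWL = ½ × 6.7941 × 50.2084 = 170.5604.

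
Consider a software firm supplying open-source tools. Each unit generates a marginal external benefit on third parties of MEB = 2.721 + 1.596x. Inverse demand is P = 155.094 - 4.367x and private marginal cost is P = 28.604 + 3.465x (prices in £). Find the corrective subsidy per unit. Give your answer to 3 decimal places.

subsidy = £35.790 per unit

Social marginal cost = private MC − MEB = 25.883 + 1.869x.
Set SMC = demand: 25.883 + 1.869x = 155.094 - 4.367x → x* = 20.7202.
The Pigouvian subsidy equals MEB at x*: 2.721 + 1.596×20.7202 = 35.7904.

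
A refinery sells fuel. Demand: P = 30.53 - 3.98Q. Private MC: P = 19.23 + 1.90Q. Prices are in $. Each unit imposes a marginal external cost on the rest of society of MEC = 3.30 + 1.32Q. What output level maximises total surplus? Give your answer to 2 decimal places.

Q* = 1.11

Social marginal cost = private MC + MEC = 22.53 + 3.22Q.
Set SMC = demand: 22.53 + 3.22Q = 30.53 - 3.98Q → Q* = 1.1111.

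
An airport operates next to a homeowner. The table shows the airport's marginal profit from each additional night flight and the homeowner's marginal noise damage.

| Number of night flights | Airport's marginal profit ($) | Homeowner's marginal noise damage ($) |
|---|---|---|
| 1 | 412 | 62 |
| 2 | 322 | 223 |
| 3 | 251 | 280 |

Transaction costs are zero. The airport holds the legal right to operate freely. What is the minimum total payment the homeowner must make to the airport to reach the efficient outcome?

Left alone the airport would choose level 3 (marginal profit stays positive).
Efficient level: k* = 2 (marginal profit ≥ marginal noise damage through 2).
The homeowner must at least cover the airport's forgone profit from cutting 3→2: 251 = 251.

$251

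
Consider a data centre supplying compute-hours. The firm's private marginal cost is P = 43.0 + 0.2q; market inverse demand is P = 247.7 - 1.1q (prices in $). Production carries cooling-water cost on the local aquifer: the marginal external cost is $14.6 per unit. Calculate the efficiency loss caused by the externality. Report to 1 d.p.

Market equilibrium (private): 43.0 + 0.2q = 247.7 - 1.1q → q_m = 157.4615.
Social marginal cost = private MC + MEC = 57.6 + 0.2q.
Set SMC = demand: 57.6 + 0.2q = 247.7 - 1.1q → q* = 146.2308.
The welfare-loss triangle has base |q_m − q*| and height MEC(q_m) (the vertical gap between SMC and demand is zero at q* and MEC at q_m).
DWL = ½ × 11.2307 × 14.6000 = 81.9841.

DWL = $82.0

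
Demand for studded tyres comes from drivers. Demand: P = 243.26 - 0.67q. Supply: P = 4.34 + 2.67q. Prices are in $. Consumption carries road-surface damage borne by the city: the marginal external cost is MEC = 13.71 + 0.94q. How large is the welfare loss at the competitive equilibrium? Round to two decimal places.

Market equilibrium (private): 4.34 + 2.67q = 243.26 - 0.67q → q_m = 71.5329.
Social marginal benefit = demand − MEC = 229.55 - 1.61q.
Set SMB = MC: 229.55 - 1.61q = 4.34 + 2.67q → q* = 52.6192.
Between q* and q_m the wedge MC − SMB runs linearly from 0 to MEC(q_m), so the loss is a triangle.
DWL = ½ × 18.9137 × 80.9510 = 765.5415.

DWL = $765.54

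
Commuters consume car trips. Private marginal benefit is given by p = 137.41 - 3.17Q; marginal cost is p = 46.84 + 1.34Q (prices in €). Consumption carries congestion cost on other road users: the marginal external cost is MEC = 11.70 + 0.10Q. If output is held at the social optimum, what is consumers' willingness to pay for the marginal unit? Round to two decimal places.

Social marginal benefit = demand − MEC = 125.71 - 3.27Q.
Set SMB = MC: 125.71 - 3.27Q = 46.84 + 1.34Q → Q* = 17.1085.
Consumer price on the demand curve at Q*: 137.41 − 3.17×17.1085 = 83.1761.

P = €83.18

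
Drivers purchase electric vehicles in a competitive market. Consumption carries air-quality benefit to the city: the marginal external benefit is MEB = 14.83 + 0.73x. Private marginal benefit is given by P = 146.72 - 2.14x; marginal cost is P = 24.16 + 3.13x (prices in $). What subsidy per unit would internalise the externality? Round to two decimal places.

Social marginal benefit = demand + MEB = 161.55 - 1.41x.
Set SMB = MC: 161.55 - 1.41x = 24.16 + 3.13x → x* = 30.2621.
The Pigouvian subsidy equals MEB at x*: 14.83 + 0.73×30.2621 = 36.9213.

subsidy = $36.92 per unit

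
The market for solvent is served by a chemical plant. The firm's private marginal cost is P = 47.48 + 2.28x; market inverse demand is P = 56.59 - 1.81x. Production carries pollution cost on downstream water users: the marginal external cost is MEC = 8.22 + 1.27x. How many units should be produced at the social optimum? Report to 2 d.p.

Social marginal cost = private MC + MEC = 55.70 + 3.55x.
Set SMC = demand: 55.70 + 3.55x = 56.59 - 1.81x → x* = 0.1660.

x* = 0.17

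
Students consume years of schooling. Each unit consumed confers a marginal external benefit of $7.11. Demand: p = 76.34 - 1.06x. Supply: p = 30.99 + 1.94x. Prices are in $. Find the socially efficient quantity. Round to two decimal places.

x* = 17.49

Social marginal benefit = demand + MEB = 83.45 - 1.06x.
Set SMB = MC: 83.45 - 1.06x = 30.99 + 1.94x → x* = 17.4867.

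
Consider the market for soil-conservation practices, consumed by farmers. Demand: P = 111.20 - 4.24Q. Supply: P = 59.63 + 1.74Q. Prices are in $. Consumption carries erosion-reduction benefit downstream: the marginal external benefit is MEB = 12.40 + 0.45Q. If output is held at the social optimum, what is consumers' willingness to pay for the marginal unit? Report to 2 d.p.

P = $62.15

Social marginal benefit = demand + MEB = 123.60 - 3.79Q.
Set SMB = MC: 123.60 - 3.79Q = 59.63 + 1.74Q → Q* = 11.5678.
Consumer price on the demand curve at Q*: 111.20 − 4.24×11.5678 = 62.1525.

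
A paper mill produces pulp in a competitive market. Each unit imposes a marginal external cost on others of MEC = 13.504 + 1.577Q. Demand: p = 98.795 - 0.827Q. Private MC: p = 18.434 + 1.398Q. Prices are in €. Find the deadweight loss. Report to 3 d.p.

DWL = €652.913

Market equilibrium (private): 18.434 + 1.398Q = 98.795 - 0.827Q → Q_m = 36.1173.
Social marginal cost = private MC + MEC = 31.938 + 2.975Q.
Set SMC = demand: 31.938 + 2.975Q = 98.795 - 0.827Q → Q* = 17.5847.
Height of the DWL triangle at Q_m is SMC(Q_m) − demand(Q_m) = MEC(Q_m) = 70.4610.
DWL = ½ × 18.5326 × 70.4610 = 652.9128.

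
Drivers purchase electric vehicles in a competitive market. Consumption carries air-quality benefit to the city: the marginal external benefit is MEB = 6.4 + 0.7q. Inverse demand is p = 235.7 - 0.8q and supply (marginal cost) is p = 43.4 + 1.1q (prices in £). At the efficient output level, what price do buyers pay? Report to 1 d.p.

Social marginal benefit = demand + MEB = 242.1 - 0.1q.
Set SMB = MC: 242.1 - 0.1q = 43.4 + 1.1q → q* = 165.5833.
Consumer price on the demand curve at q*: 235.7 − 0.8×165.5833 = 103.2334.

P = £103.2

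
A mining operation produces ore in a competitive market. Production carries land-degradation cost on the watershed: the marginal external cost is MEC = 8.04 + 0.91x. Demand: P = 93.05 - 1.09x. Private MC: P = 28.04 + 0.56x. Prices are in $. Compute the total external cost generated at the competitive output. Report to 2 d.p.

$1023.10

Market equilibrium (private): 28.04 + 0.56x = 93.05 - 1.09x → x_m = 39.4000.
Total external cost = ∫₀^{x_m} (8.04 + 0.91x) dx = 8.04×39.4000 + ½×0.91×39.4000² = 1023.0998.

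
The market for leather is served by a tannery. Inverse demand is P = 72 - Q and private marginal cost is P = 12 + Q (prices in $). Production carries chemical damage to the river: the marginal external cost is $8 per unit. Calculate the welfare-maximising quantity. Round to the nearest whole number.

Social marginal cost = private MC + MEC = 20 + Q.
Set SMC = demand: 20 + Q = 72 - Q → Q* = 26.0000.

Q* = 26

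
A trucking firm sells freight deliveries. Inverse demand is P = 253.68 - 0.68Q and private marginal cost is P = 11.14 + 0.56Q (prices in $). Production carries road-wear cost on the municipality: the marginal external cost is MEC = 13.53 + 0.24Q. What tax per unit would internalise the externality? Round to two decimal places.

tax = $50.67 per unit

Social marginal cost = private MC + MEC = 24.67 + 0.80Q.
Set SMC = demand: 24.67 + 0.80Q = 253.68 - 0.68Q → Q* = 154.7365.
The Pigouvian tax equals MEC at Q*: 13.53 + 0.24×154.7365 = 50.6668.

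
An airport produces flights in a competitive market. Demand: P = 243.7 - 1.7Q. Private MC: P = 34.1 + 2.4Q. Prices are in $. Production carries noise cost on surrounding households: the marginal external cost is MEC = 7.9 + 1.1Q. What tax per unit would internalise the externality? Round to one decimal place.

Social marginal cost = private MC + MEC = 42.0 + 3.5Q.
Set SMC = demand: 42.0 + 3.5Q = 243.7 - 1.7Q → Q* = 38.7885.
The Pigouvian tax equals MEC at Q*: 7.9 + 1.1×38.7885 = 50.5674.

tax = $50.6 per unit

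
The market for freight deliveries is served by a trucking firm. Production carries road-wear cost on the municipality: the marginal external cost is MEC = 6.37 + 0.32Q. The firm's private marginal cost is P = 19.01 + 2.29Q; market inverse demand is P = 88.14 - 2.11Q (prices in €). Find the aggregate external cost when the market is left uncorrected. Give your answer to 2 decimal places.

Market equilibrium (private): 19.01 + 2.29Q = 88.14 - 2.11Q → Q_m = 15.7114.
Total external cost = ∫₀^{Q_m} (6.37 + 0.32Q) dQ = 6.37×15.7114 + ½×0.32×15.7114² = 139.5773.

€139.58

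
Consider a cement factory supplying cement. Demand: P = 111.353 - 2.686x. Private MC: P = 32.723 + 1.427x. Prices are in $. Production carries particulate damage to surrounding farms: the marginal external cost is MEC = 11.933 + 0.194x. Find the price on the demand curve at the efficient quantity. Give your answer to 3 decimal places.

Social marginal cost = private MC + MEC = 44.656 + 1.621x.
Set SMC = demand: 44.656 + 1.621x = 111.353 - 2.686x → x* = 15.4857.
Consumer price on the demand curve at x*: 111.353 − 2.686×15.4857 = 69.7584.

P = $69.758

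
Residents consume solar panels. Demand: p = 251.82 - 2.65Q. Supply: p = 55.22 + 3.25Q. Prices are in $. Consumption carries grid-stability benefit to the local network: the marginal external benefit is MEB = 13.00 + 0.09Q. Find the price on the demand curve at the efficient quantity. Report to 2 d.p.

P = $156.22

Social marginal benefit = demand + MEB = 264.82 - 2.56Q.
Set SMB = MC: 264.82 - 2.56Q = 55.22 + 3.25Q → Q* = 36.0757.
Consumer price on the demand curve at Q*: 251.82 − 2.65×36.0757 = 156.2194.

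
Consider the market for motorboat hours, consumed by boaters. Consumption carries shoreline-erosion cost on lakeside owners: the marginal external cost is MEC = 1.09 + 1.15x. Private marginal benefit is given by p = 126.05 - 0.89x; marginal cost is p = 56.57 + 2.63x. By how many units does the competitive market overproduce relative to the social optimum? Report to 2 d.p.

Market equilibrium (private): 56.57 + 2.63x = 126.05 - 0.89x → x_m = 19.7386.
Social marginal benefit = demand − MEC = 124.96 - 2.04x.
Set SMB = MC: 124.96 - 2.04x = 56.57 + 2.63x → x* = 14.6445.
Gap = |19.7386 − 14.6445| = 5.0941.

5.09 units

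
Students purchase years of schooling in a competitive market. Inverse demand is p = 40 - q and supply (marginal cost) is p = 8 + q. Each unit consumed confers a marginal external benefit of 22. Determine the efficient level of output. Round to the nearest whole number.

q* = 27

Social marginal benefit = demand + MEB = 62 - q.
Set SMB = MC: 62 - q = 8 + q → q* = 27.0000.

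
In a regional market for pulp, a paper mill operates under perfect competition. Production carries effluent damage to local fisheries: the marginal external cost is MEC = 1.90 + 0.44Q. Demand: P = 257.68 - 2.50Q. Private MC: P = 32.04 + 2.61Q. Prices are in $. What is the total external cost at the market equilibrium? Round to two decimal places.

$512.85

Market equilibrium (private): 32.04 + 2.61Q = 257.68 - 2.50Q → Q_m = 44.1566.
Total external cost = ∫₀^{Q_m} (1.90 + 0.44Q) dQ = 1.90×44.1566 + ½×0.44×44.1566² = 512.8547.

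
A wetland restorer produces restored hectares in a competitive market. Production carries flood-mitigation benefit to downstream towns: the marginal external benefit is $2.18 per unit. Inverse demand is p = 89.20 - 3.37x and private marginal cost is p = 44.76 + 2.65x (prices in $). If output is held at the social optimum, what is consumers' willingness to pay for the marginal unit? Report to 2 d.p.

Social marginal cost = private MC − MEB = 42.58 + 2.65x.
Set SMC = demand: 42.58 + 2.65x = 89.20 - 3.37x → x* = 7.7442.
Consumer price on the demand curve at x*: 89.20 − 3.37×7.7442 = 63.1020.

P = $63.10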